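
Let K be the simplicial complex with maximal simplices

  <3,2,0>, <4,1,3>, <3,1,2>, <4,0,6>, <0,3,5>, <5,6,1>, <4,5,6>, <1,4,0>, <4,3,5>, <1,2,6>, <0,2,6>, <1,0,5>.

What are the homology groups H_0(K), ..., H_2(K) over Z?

K has 7 vertices, 18 edges, 12 triangles.
rank ∂_0 = 0, rank ∂_1 = 6 ⇒ b_0 = 7 − 0 − 6 = 1; all invariant factors of ∂_1 are 1 so no torsion. So H_0 ≅ Z.
rank ∂_1 = 6, rank ∂_2 = 12 ⇒ b_1 = 18 − 6 − 12 = 0; ∂_2 has invariant factor(s) [2] giving torsion. So H_1 ≅ Z/2Z.
rank ∂_2 = 12, rank ∂_3 = 0 ⇒ b_2 = 12 − 12 − 0 = 0. So H_2 ≅ 0.

H_0 = Z,  H_1 = Z/2Z,  H_2 = 0.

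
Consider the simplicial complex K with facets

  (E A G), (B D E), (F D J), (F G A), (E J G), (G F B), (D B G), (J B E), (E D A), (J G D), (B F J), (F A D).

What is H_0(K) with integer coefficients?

H_0 = Z.

Order the vertices as A < B < D < E < F < G < J. Listing each simplex with vertices in this order, K has dimension 2 with simplices:

  0-simplices (7): A, B, D, E, F, G, J
  1-simplices (18): AD, AE, AF, AG, BD, BE, BF, BG, BJ, DE, DF, DG, DJ, EG, EJ, FG, FJ, GJ
  2-simplices (12): ADE, ADF, AEG, AFG, BDE, BDG, BEJ, BFG, BFJ, DFJ, DGJ, EGJ

so the chain groups are C_0 ≅ Z^7, C_1 ≅ Z^18, C_2 ≅ Z^12.

The boundary map ∂_1: C_1 → C_0 maps an edge to its endpoints' difference, ∂[p,q] = q − p. For instance
  ∂EG = G − E.
The 7×18 boundary matrix has rank 6 and Smith normal form diag(1,1,1,1,1,1).

Boundary ∂_2: C_2 → C_1 acts by ∂[p,q,r] = [q,r] − [p,r] + [p,q]. For instance
  ∂BFG = FG − BG + BF,
  ∂BDE = DE − BE + BD.
As a 18×12 matrix over Z this has rank 12, with invariant factors (1,1,1,1,1,1,1,1,1,1,1,2).

Now H_k = ker ∂_k / im ∂_{k+1}, so:

  H_0: rank C_0 − rank ∂_1 = 7 − 6 = 1, and the invariant factors of ∂_1 are all 1, so H_0 ≅ Z.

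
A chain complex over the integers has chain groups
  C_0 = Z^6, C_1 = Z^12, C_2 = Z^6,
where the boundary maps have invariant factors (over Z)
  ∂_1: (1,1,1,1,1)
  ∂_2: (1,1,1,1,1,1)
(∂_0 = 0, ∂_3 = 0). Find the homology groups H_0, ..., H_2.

H_0: b_0 = 6 − 0 − 5 = 1; torsion from ∂_1 factors > 1: none. So H_0 = Z.
H_1: b_1 = 12 − 5 − 6 = 1; torsion from ∂_2 factors > 1: none. So H_1 = Z.
H_2: b_2 = 6 − 6 − 0 = 0; torsion from ∂_3 factors > 1: none. So H_2 = 0.

H_0 = Z,  H_1 = Z,  H_2 = 0.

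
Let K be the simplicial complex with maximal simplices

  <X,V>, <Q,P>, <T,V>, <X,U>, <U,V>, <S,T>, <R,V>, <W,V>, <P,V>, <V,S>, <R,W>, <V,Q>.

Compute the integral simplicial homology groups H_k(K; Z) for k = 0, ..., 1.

H_0 ≅ Z,  H_1 ≅ Z^4.

Fix the vertex order P < Q < R < S < T < U < V < W < X and write every simplex with vertices in increasing order. Then dim K = 1 and the simplices of K are:

  0-simplices (9): P, Q, R, S, T, U, V, W, X
  1-simplices (12): PQ, PV, QV, RV, RW, ST, SV, TV, UV, UX, VW, VX

Hence C_0 ≅ Z^9, C_1 ≅ Z^12.

∂_1: C_1 → C_0 sends each edge [p,q] (with p < q) to q − p.
As a 9×12 matrix over Z this has rank 8, with invariant factors (1,1,1,1,1,1,1,1).

Reading off H_k = ker ∂_k / im ∂_{k+1}:

  H_0: rank C_0 − rank ∂_1 = 9 − 8 = 1, and the invariant factors of ∂_1 are all 1, so H_0 = Z.
  H_1: rank ker ∂_1 − rank ∂_2 = (12 − 8) − 0 = 4, and there is no ∂_2, so H_1 = Z^4.

(K is a triangulation of a wedge of 4 circles.)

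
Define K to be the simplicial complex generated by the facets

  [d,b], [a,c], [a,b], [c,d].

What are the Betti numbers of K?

b_0 = 1, b_1 = 1.

We work with the vertex ordering a < b < c < d. The simplices of K, each written with vertices in increasing order, are:

  0-simplices (4): a, b, c, d
  1-simplices (4): ab, ac, bd, cd

Hence C_0 ≅ Z^4, C_1 ≅ Z^4.

The boundary map ∂_1: C_1 → C_0 maps an edge to its endpoints' difference, ∂[p,q] = q − p. For instance
  ∂ab = b − a.
As a 4×4 matrix over Z this has rank 3, with invariant factors (1,1,1).

Reading off H_k = ker ∂_k / im ∂_{k+1}:

  H_0: rank C_0 − rank ∂_1 = 4 − 3 = 1, and the invariant factors of ∂_1 are all 1, so H_0 = Z.
  H_1: rank ker ∂_1 − rank ∂_2 = (4 − 3) − 0 = 1, and there is no ∂_2, so H_1 = Z.

(K is a triangulation of the circle S^1.)

Hence the Betti numbers are b_0 = 1, b_1 = 1.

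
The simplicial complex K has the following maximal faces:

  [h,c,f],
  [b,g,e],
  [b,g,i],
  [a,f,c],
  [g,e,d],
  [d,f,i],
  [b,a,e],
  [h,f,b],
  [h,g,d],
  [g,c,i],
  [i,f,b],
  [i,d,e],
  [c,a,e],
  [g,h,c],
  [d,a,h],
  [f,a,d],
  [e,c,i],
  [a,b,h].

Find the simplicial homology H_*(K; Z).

H_0 = Z,  H_1 = Z ⊕ Z/2Z,  H_2 = 0.

Take the total order a < b < c < d < e < f < g < h < i on the vertex set. Then K (dimension 2) consists of the simplices:

  0-simplices (9): a, b, c, d, e, f, g, h, i
  1-simplices (27): ab, ac, ad, ae, af, ah, be, bf, bg, bh, bi, ce, cf, cg, ch, ci, de, df, dg, dh, di, eg, ei, fh, fi, gh, gi
  2-simplices (18): abe, abh, ace, acf, adf, adh, beg, bfh, bfi, bgi, cei, cfh, cgh, cgi, deg, dei, dfi, dgh

Hence C_0 ≅ Z^9, C_1 ≅ Z^27, C_2 ≅ Z^18.

The boundary map ∂_1: C_1 → C_0 sends each edge [p,q] (with p < q) to q − p.
The resulting 9×27 matrix has rank 8, and its Smith normal form has invariant factors (1,1,1,1,1,1,1,1).

Boundary ∂_2: C_2 → C_1 acts by ∂[p,q,r] = [q,r] − [p,r] + [p,q]. For instance
  ∂dei = ei − di + de,
  ∂cgh = gh − ch + cg.
The resulting 27×18 matrix has rank 18, and its Smith normal form has invariant factors (1,1,1,1,1,1,1,1,1,1,1,1,1,1,1,1,1,2).

Reading off H_k = ker ∂_k / im ∂_{k+1}:

  H_0: rank C_0 − rank ∂_1 = 9 − 8 = 1, and the invariant factors of ∂_1 are all 1, so H_0 ≅ Z.
  H_1: rank ker ∂_1 − rank ∂_2 = (27 − 8) − 18 = 1, and ∂_2 has invariant factor 2 > 1, so H_1 ≅ Z ⊕ Z/2Z.
  H_2: rank ker ∂_2 − rank ∂_3 = (18 − 18) − 0 = 0, and there is no ∂_3, so H_2 ≅ 0.

As a check, the Euler characteristic is 9 − 27 + 18 = 0, which agrees with 1 − 1 + 0 = 0.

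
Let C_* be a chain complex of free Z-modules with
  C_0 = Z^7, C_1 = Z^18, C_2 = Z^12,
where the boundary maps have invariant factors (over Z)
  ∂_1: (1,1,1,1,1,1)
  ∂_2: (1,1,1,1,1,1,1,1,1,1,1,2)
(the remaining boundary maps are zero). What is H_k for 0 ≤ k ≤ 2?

H_0 ≅ Z,  H_1 ≅ Z/2,  H_2 = 0.

H_0: b_0 = 7 − 0 − 6 = 1; torsion from ∂_1 factors > 1: none. So H_0 ≅ Z.
H_1: b_1 = 18 − 6 − 12 = 0; torsion from ∂_2 factors > 1: [2]. So H_1 ≅ Z/2.
H_2: b_2 = 12 − 12 − 0 = 0; torsion from ∂_3 factors > 1: none. So H_2 ≅ 0.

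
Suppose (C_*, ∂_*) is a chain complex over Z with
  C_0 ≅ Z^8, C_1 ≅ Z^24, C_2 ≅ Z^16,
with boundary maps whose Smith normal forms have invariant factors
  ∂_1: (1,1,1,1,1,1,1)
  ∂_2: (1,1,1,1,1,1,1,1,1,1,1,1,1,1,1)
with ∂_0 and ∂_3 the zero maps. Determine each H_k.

H_0 ≅ Z,  H_1 ≅ Z^2,  H_2 ≅ Z.

H_0: b_0 = 8 − 0 − 7 = 1; torsion from ∂_1 factors > 1: none. So H_0 ≅ Z.
H_1: b_1 = 24 − 7 − 15 = 2; torsion from ∂_2 factors > 1: none. So H_1 ≅ Z^2.
H_2: b_2 = 16 − 15 − 0 = 1; torsion from ∂_3 factors > 1: none. So H_2 ≅ Z.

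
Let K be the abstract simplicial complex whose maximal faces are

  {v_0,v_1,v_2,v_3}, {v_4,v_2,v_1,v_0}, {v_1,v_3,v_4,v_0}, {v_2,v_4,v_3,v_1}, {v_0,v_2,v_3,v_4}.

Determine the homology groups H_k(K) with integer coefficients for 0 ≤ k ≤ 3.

H_0 ≅ Z,  H_1 = 0,  H_2 = 0,  H_3 ≅ Z.

K has 5 vertices, 10 edges, 10 triangles, 5 3-simplices.
rank ∂_0 = 0, rank ∂_1 = 4 ⇒ b_0 = 5 − 0 − 4 = 1; all invariant factors of ∂_1 are 1 so no torsion. So H_0 ≅ Z.
rank ∂_1 = 4, rank ∂_2 = 6 ⇒ b_1 = 10 − 4 − 6 = 0; all invariant factors of ∂_2 are 1 so no torsion. So H_1 ≅ 0.
rank ∂_2 = 6, rank ∂_3 = 4 ⇒ b_2 = 10 − 6 − 4 = 0; all invariant factors of ∂_3 are 1 so no torsion. So H_2 ≅ 0.
rank ∂_3 = 4, rank ∂_4 = 0 ⇒ b_3 = 5 − 4 − 0 = 1. So H_3 ≅ Z.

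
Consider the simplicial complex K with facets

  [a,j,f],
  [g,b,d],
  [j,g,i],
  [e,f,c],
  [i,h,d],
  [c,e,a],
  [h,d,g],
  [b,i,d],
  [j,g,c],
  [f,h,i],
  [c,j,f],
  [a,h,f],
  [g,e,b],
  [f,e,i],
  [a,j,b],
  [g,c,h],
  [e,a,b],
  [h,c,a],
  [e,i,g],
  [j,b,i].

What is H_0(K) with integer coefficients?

Order the vertices as a < b < c < d < e < f < g < h < i < j. Listing each simplex with vertices in this order, K has dimension 2 with simplices:

  0-simplices (10): a, b, c, d, e, f, g, h, i, j
  1-simplices (30): ab, ac, ae, af, ah, aj, bd, be, bg, bi, bj, ce, cf, cg, ch, cj, dg, dh, di, ef, eg, ei, fh, fi, fj, gh, gi, gj, hi, ij
  2-simplices (20): abe, abj, ace, ach, afh, afj, bdg, bdi, beg, bij, cef, cfj, cgh, cgj, dgh, dhi, efi, egi, fhi, gij

Hence C_0 ≅ Z^10, C_1 ≅ Z^30, C_2 ≅ Z^20.

∂_1: C_1 → C_0 is given by ∂[p,q] = [q] − [p].
The resulting 10×30 matrix has rank 9, and its Smith normal form has invariant factors (1,1,1,1,1,1,1,1,1).

Boundary ∂_2: C_2 → C_1 maps a triangle to the signed sum of its edges. For instance
  ∂dgh = gh − dh + dg,
  ∂ace = ce − ae + ac.
As a 30×20 matrix over Z this has rank 20, with invariant factors (1,1,1,1,1,1,1,1,1,1,1,1,1,1,1,1,1,1,1,2).

Reading off H_k = ker ∂_k / im ∂_{k+1}:

  H_0: rank C_0 − rank ∂_1 = 10 − 9 = 1, and the invariant factors of ∂_1 are all 1, so H_0 ≅ Z.

H_0 = Z.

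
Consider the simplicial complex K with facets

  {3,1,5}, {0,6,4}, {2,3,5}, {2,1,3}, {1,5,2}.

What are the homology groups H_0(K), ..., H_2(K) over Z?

H_0 ≅ Z^2,  H_1 = 0,  H_2 ≅ Z.

Fix the vertex order 0 < 1 < 2 < 3 < 4 < 5 < 6 and write every simplex with vertices in increasing order. Then dim K = 2 and the simplices of K are:

  0-simplices (7): [0], [1], [2], [3], [4], [5], [6]
  1-simplices (9): [0,4], [0,6], [1,2], [1,3], [1,5], [2,3], [2,5], [3,5], [4,6]
  2-simplices (5): [0,4,6], [1,2,3], [1,2,5], [1,3,5], [2,3,5]

Hence C_0 ≅ Z^7, C_1 ≅ Z^9, C_2 ≅ Z^5.

Boundary ∂_1: C_1 → C_0 sends each edge [p,q] (with p < q) to q − p. For instance
  ∂[2,5] = [5] − [2].
The resulting 7×9 matrix has rank 5, and its Smith normal form has invariant factors (1,1,1,1,1).

The boundary map ∂_2: C_2 → C_1 acts by ∂[p,q,r] = [q,r] − [p,r] + [p,q]. For instance
  ∂[1,2,3] = [2,3] − [1,3] + [1,2],
  ∂[2,3,5] = [3,5] − [2,5] + [2,3].
The resulting 9×5 matrix has rank 4, and its Smith normal form has invariant factors (1,1,1,1).

Computing H_k = (kernel of ∂_k) / (image of ∂_{k+1}):

  H_0: rank C_0 − rank ∂_1 = 7 − 5 = 2, and the invariant factors of ∂_1 are all 1, so H_0 ≅ Z^2.
  H_1: rank ker ∂_1 − rank ∂_2 = (9 − 5) − 4 = 0, and the invariant factors of ∂_2 are all 1, so H_1 ≅ 0.
  H_2: rank ker ∂_2 − rank ∂_3 = (5 − 4) − 0 = 1, and there is no ∂_3, so H_2 ≅ Z.

As a check, the Euler characteristic is 7 − 9 + 5 = 3, which agrees with 2 − 0 + 1 = 3.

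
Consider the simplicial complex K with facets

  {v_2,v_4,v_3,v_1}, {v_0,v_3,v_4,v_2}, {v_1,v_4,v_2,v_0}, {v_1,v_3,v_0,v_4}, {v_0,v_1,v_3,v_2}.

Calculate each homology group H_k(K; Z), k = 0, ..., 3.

H_0 ≅ Z,  H_1 = 0,  H_2 = 0,  H_3 ≅ Z.

Take the total order v_0 < v_1 < v_2 < v_3 < v_4 on the vertex set. Then K (dimension 3) consists of the simplices:

  0-simplices (5): [v_0], [v_1], [v_2], [v_3], [v_4]
  1-simplices (10): [v_0,v_1], [v_0,v_2], [v_0,v_3], [v_0,v_4], [v_1,v_2], [v_1,v_3], [v_1,v_4], [v_2,v_3], [v_2,v_4], [v_3,v_4]
  2-simplices (10): [v_0,v_1,v_2], [v_0,v_1,v_3], [v_0,v_1,v_4], [v_0,v_2,v_3], [v_0,v_2,v_4], [v_0,v_3,v_4], [v_1,v_2,v_3], [v_1,v_2,v_4], [v_1,v_3,v_4], [v_2,v_3,v_4]
  3-simplices (5): [v_0,v_1,v_2,v_3], [v_0,v_1,v_2,v_4], [v_0,v_1,v_3,v_4], [v_0,v_2,v_3,v_4], [v_1,v_2,v_3,v_4]

Hence C_0 ≅ Z^5, C_1 ≅ Z^10, C_2 ≅ Z^10, C_3 ≅ Z^5.

∂_1: C_1 → C_0 is given by ∂[p,q] = [q] − [p]. For instance
  ∂[v_1,v_2] = [v_2] − [v_1].
The 5×10 boundary matrix has rank 4 and Smith normal form diag(1,1,1,1).

The boundary map ∂_2: C_2 → C_1 acts by ∂[p,q,r] = [q,r] − [p,r] + [p,q]. For instance
  ∂[v_0,v_3,v_4] = [v_3,v_4] − [v_0,v_4] + [v_0,v_3],
  ∂[v_1,v_2,v_3] = [v_2,v_3] − [v_1,v_3] + [v_1,v_2].
This gives a 10×10 integer matrix of rank 6; reducing to Smith normal form yields diagonal entries (1,1,1,1,1,1).

∂_3: C_3 → C_2 sends each 3-simplex σ to the alternating sum Σ_i (−1)^i (σ with its i-th vertex removed). For instance
  ∂[v_0,v_1,v_3,v_4] = [v_1,v_3,v_4] − [v_0,v_3,v_4] + [v_0,v_1,v_4] − [v_0,v_1,v_3],
  ∂[v_1,v_2,v_3,v_4] = [v_2,v_3,v_4] − [v_1,v_3,v_4] + [v_1,v_2,v_4] − [v_1,v_2,v_3].
This gives a 10×5 integer matrix of rank 4; reducing to Smith normal form yields diagonal entries (1,1,1,1).

From H_k ≅ ker(∂_k) / im(∂_{k+1}) we obtain:

  H_0: rank C_0 − rank ∂_1 = 5 − 4 = 1, and the invariant factors of ∂_1 are all 1, so H_0 = Z.
  H_1: rank ker ∂_1 − rank ∂_2 = (10 − 4) − 6 = 0, and the invariant factors of ∂_2 are all 1, so H_1 = 0.
  H_2: rank ker ∂_2 − rank ∂_3 = (10 − 6) − 4 = 0, and the invariant factors of ∂_3 are all 1, so H_2 = 0.
  H_3: rank ker ∂_3 − rank ∂_4 = (5 − 4) − 0 = 1, and there is no ∂_4, so H_3 = Z.

As a check, the Euler characteristic is 5 − 10 + 10 − 5 = 0, which agrees with 1 − 0 + 0 − 1 = 0.
(K is a triangulation of the 3-sphere S^3.)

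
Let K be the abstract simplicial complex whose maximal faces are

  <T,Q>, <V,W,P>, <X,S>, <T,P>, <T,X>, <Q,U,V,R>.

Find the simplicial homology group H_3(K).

H_3 = 0.

Fix the vertex order P < Q < R < S < T < U < V < W < X and write every simplex with vertices in increasing order. Then dim K = 3 and the simplices of K are:

  0-simplices (9): P, Q, R, S, T, U, V, W, X
  1-simplices (13): PT, PV, PW, QR, QT, QU, QV, RU, RV, SX, TX, UV, VW
  2-simplices (5): PVW, QRU, QRV, QUV, RUV
  3-simplices (1): QRUV

so the chain groups are C_0 ≅ Z^9, C_1 ≅ Z^13, C_2 ≅ Z^5, C_3 ≅ Z^1.

Boundary ∂_1: C_1 → C_0 sends each edge [p,q] (with p < q) to q − p. For instance
  ∂TX = X − T.
This gives a 9×13 integer matrix of rank 8; reducing to Smith normal form yields diagonal entries (1,1,1,1,1,1,1,1).

∂_2: C_2 → C_1 acts by ∂[p,q,r] = [q,r] − [p,r] + [p,q]. For instance
  ∂QRV = RV − QV + QR,
  ∂PVW = VW − PW + PV.
This gives a 13×5 integer matrix of rank 4; reducing to Smith normal form yields diagonal entries (1,1,1,1).

Boundary ∂_3: C_3 → C_2 sends each 3-simplex σ to the alternating sum Σ_i (−1)^i (σ with its i-th vertex removed). For instance
  ∂QRUV = RUV − QUV + QRV − QRU.
The 5×1 boundary matrix has rank 1 and Smith normal form diag(1).

Reading off H_k = ker ∂_k / im ∂_{k+1}:

  H_3: rank ker ∂_3 − rank ∂_4 = (1 − 1) − 0 = 0, and there is no ∂_4, so H_3 = 0.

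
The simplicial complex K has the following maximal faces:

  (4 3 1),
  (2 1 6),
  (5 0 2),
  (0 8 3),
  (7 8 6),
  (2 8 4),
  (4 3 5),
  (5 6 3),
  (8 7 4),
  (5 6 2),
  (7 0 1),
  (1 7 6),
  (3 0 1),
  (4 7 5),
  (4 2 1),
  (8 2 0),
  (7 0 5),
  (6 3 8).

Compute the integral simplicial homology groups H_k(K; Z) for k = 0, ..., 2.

H_0 = Z,  H_1 = Z^2,  H_2 = Z.

Fix the vertex order 0 < 1 < 2 < 3 < 4 < 5 < 6 < 7 < 8 and write every simplex with vertices in increasing order. Then dim K = 2 and the simplices of K are:

  0-simplices (9): [0], [1], [2], [3], [4], [5], [6], [7], [8]
  1-simplices (27): (27 of them)
  2-simplices (18): [0,1,3], [0,1,7], [0,2,5], [0,2,8], [0,3,8], [0,5,7], [1,2,4], [1,2,6], [1,3,4], [1,6,7], [2,4,8], [2,5,6], [3,4,5], [3,5,6], [3,6,8], [4,5,7], [4,7,8], [6,7,8]

so the chain groups are C_0 ≅ Z^9, C_1 ≅ Z^27, C_2 ≅ Z^18.

Boundary ∂_1: C_1 → C_0 is given by ∂[p,q] = [q] − [p].
The 9×27 boundary matrix has rank 8 and Smith normal form diag(1,1,1,1,1,1,1,1).

The boundary map ∂_2: C_2 → C_1 sends each 2-simplex [p,q,r] to [q,r] − [p,r] + [p,q]. For instance
  ∂[4,5,7] = [5,7] − [4,7] + [4,5],
  ∂[0,1,3] = [1,3] − [0,3] + [0,1].
This gives a 27×18 integer matrix of rank 17; reducing to Smith normal form yields diagonal entries (1,1,1,1,1,1,1,1,1,1,1,1,1,1,1,1,1).

Computing H_k = (kernel of ∂_k) / (image of ∂_{k+1}):

  H_0: rank C_0 − rank ∂_1 = 9 − 8 = 1, and the invariant factors of ∂_1 are all 1, so H_0 = Z.
  H_1: rank ker ∂_1 − rank ∂_2 = (27 − 8) − 17 = 2, and the invariant factors of ∂_2 are all 1, so H_1 = Z^2.
  H_2: rank ker ∂_2 − rank ∂_3 = (18 − 17) − 0 = 1, and there is no ∂_3, so H_2 = Z.

(K is a triangulation of the torus T^2.)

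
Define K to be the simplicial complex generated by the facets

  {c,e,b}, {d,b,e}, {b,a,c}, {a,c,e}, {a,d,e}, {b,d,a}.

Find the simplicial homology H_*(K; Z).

H_0 ≅ Z,  H_1 = 0,  H_2 ≅ Z.

We work with the vertex ordering a < b < c < d < e. The simplices of K, each written with vertices in increasing order, are:

  0-simplices (5): a, b, c, d, e
  1-simplices (9): ab, ac, ad, ae, bc, bd, be, ce, de
  2-simplices (6): abc, abd, ace, ade, bce, bde

so the chain groups are C_0 ≅ Z^5, C_1 ≅ Z^9, C_2 ≅ Z^6.

Boundary ∂_1: C_1 → C_0 is given by ∂[p,q] = [q] − [p].
As a 5×9 matrix over Z this has rank 4, with invariant factors (1,1,1,1).

∂_2: C_2 → C_1 sends each 2-simplex [p,q,r] to [q,r] − [p,r] + [p,q]. For instance
  ∂abc = bc − ac + ab,
  ∂bde = de − be + bd.
This gives a 9×6 integer matrix of rank 5; reducing to Smith normal form yields diagonal entries (1,1,1,1,1).

Now H_k = ker ∂_k / im ∂_{k+1}, so:

  H_0: rank C_0 − rank ∂_1 = 5 − 4 = 1, and the invariant factors of ∂_1 are all 1, so H_0 = Z.
  H_1: rank ker ∂_1 − rank ∂_2 = (9 − 4) − 5 = 0, and the invariant factors of ∂_2 are all 1, so H_1 = 0.
  H_2: rank ker ∂_2 − rank ∂_3 = (6 − 5) − 0 = 1, and there is no ∂_3, so H_2 = Z.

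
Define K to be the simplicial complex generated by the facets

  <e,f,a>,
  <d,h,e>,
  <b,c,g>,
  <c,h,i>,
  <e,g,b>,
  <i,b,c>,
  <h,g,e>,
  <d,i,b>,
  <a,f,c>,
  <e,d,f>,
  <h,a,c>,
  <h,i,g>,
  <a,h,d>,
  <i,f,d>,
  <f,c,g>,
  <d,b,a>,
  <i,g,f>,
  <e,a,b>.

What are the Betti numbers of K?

Fix the vertex order a < b < c < d < e < f < g < h < i and write every simplex with vertices in increasing order. Then dim K = 2 and the simplices of K are:

  0-simplices (9): a, b, c, d, e, f, g, h, i
  1-simplices (27): ab, ac, ad, ae, af, ah, bc, bd, be, bg, bi, cf, cg, ch, ci, de, df, dh, di, ef, eg, eh, fg, fi, gh, gi, hi
  2-simplices (18): abd, abe, acf, ach, adh, aef, bcg, bci, bdi, beg, cfg, chi, def, deh, dfi, egh, fgi, ghi

so the chain groups are C_0 ≅ Z^9, C_1 ≅ Z^27, C_2 ≅ Z^18.

The boundary map ∂_1: C_1 → C_0 is given by ∂[p,q] = [q] − [p]. For instance
  ∂de = e − d.
As a 9×27 matrix over Z this has rank 8, with invariant factors (1,1,1,1,1,1,1,1).

The boundary map ∂_2: C_2 → C_1 acts by ∂[p,q,r] = [q,r] − [p,r] + [p,q]. For instance
  ∂ach = ch − ah + ac,
  ∂abe = be − ae + ab.
As a 27×18 matrix over Z this has rank 18, with invariant factors (1,1,1,1,1,1,1,1,1,1,1,1,1,1,1,1,1,2).

From H_k ≅ ker(∂_k) / im(∂_{k+1}) we obtain:

  H_0: rank C_0 − rank ∂_1 = 9 − 8 = 1, and the invariant factors of ∂_1 are all 1, so H_0 ≅ Z.
  H_1: rank ker ∂_1 − rank ∂_2 = (27 − 8) − 18 = 1, and ∂_2 has invariant factor 2 > 1, so H_1 ≅ Z × Z/2.
  H_2: rank ker ∂_2 − rank ∂_3 = (18 − 18) − 0 = 0, and there is no ∂_3, so H_2 ≅ 0.

(K is a triangulation of the Klein bottle.)

Hence the Betti numbers are b_0 = 1, b_1 = 1, b_2 = 0.

b_0 = 1, b_1 = 1, b_2 = 0.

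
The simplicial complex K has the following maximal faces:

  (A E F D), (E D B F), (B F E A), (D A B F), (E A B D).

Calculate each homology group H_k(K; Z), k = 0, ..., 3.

Fix the vertex order A < B < D < E < F and write every simplex with vertices in increasing order. Then dim K = 3 and the simplices of K are:

  0-simplices (5): A, B, D, E, F
  1-simplices (10): AB, AD, AE, AF, BD, BE, BF, DE, DF, EF
  2-simplices (10): ABD, ABE, ABF, ADE, ADF, AEF, BDE, BDF, BEF, DEF
  3-simplices (5): ABDE, ABDF, ABEF, ADEF, BDEF

so the chain groups are C_0 ≅ Z^5, C_1 ≅ Z^10, C_2 ≅ Z^10, C_3 ≅ Z^5.

Boundary ∂_1: C_1 → C_0 is given by ∂[p,q] = [q] − [p].
The resulting 5×10 matrix has rank 4, and its Smith normal form has invariant factors (1,1,1,1).

∂_2: C_2 → C_1 maps a triangle to the signed sum of its edges. For instance
  ∂ABF = BF − AF + AB,
  ∂BDF = DF − BF + BD.
This gives a 10×10 integer matrix of rank 6; reducing to Smith normal form yields diagonal entries (1,1,1,1,1,1).

The boundary map ∂_3: C_3 → C_2 sends each 3-simplex σ to the alternating sum Σ_i (−1)^i (σ with its i-th vertex removed). For instance
  ∂ABDE = BDE − ADE + ABE − ABD,
  ∂ABDF = BDF − ADF + ABF − ABD.
As a 10×5 matrix over Z this has rank 4, with invariant factors (1,1,1,1).

Now H_k = ker ∂_k / im ∂_{k+1}, so:

  H_0: rank C_0 − rank ∂_1 = 5 − 4 = 1, and the invariant factors of ∂_1 are all 1, so H_0 = Z.
  H_1: rank ker ∂_1 − rank ∂_2 = (10 − 4) − 6 = 0, and the invariant factors of ∂_2 are all 1, so H_1 = 0.
  H_2: rank ker ∂_2 − rank ∂_3 = (10 − 6) − 4 = 0, and the invariant factors of ∂_3 are all 1, so H_2 = 0.
  H_3: rank ker ∂_3 − rank ∂_4 = (5 − 4) − 0 = 1, and there is no ∂_4, so H_3 = Z.

As a check, the Euler characteristic is 5 − 10 + 10 − 5 = 0, which agrees with 1 − 0 + 0 − 1 = 0.
(K is a triangulation of the 3-sphere S^3.)

H_0 ≅ Z,  H_1 = 0,  H_2 = 0,  H_3 ≅ Z.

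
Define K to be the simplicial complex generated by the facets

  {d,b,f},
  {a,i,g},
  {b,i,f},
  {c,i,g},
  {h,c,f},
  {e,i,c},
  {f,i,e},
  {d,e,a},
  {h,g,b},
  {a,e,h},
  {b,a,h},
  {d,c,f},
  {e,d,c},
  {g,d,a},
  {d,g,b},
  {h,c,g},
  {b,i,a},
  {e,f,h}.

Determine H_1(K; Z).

Take the total order a < b < c < d < e < f < g < h < i on the vertex set. Then K (dimension 2) consists of the simplices:

  0-simplices (9): a, b, c, d, e, f, g, h, i
  1-simplices (27): ab, ad, ae, ag, ah, ai, bd, bf, bg, bh, bi, cd, ce, cf, cg, ch, ci, de, df, dg, ef, eh, ei, fh, fi, gh, gi
  2-simplices (18): abh, abi, ade, adg, aeh, agi, bdf, bdg, bfi, bgh, cde, cdf, cei, cfh, cgh, cgi, efh, efi

Hence C_0 ≅ Z^9, C_1 ≅ Z^27, C_2 ≅ Z^18.

Boundary ∂_1: C_1 → C_0 sends each edge [p,q] (with p < q) to q − p. For instance
  ∂cd = d − c.
As a 9×27 matrix over Z this has rank 8, with invariant factors (1,1,1,1,1,1,1,1).

The boundary map ∂_2: C_2 → C_1 maps a triangle to the signed sum of its edges. For instance
  ∂ade = de − ae + ad,
  ∂cfh = fh − ch + cf.
This gives a 27×18 integer matrix of rank 18; reducing to Smith normal form yields diagonal entries (1,1,1,1,1,1,1,1,1,1,1,1,1,1,1,1,1,2).

Now H_k = ker ∂_k / im ∂_{k+1}, so:

  H_1: rank ker ∂_1 − rank ∂_2 = (27 − 8) − 18 = 1, and ∂_2 has invariant factor 2 > 1, so H_1 = Z ⊕ Z/2.

H_1 ≅ Z ⊕ Z/2.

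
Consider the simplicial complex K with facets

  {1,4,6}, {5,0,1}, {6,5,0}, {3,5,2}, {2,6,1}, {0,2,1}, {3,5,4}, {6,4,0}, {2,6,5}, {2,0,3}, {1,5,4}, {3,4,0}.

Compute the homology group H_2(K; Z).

Fix the vertex order 0 < 1 < 2 < 3 < 4 < 5 < 6 and write every simplex with vertices in increasing order. Then dim K = 2 and the simplices of K are:

  0-simplices (7): [0], [1], [2], [3], [4], [5], [6]
  1-simplices (18): [0,1], [0,2], [0,3], [0,4], [0,5], [0,6], [1,2], [1,4], [1,5], [1,6], [2,3], [2,5], [2,6], [3,4], [3,5], [4,5], [4,6], [5,6]
  2-simplices (12): [0,1,2], [0,1,5], [0,2,3], [0,3,4], [0,4,6], [0,5,6], [1,2,6], [1,4,5], [1,4,6], [2,3,5], [2,5,6], [3,4,5]

Hence C_0 ≅ Z^7, C_1 ≅ Z^18, C_2 ≅ Z^12.

∂_1: C_1 → C_0 sends each edge [p,q] (with p < q) to q − p. For instance
  ∂[4,6] = [6] − [4].
The resulting 7×18 matrix has rank 6, and its Smith normal form has invariant factors (1,1,1,1,1,1).

∂_2: C_2 → C_1 acts by ∂[p,q,r] = [q,r] − [p,r] + [p,q]. For instance
  ∂[1,4,5] = [4,5] − [1,5] + [1,4],
  ∂[0,1,2] = [1,2] − [0,2] + [0,1].
The resulting 18×12 matrix has rank 12, and its Smith normal form has invariant factors (1,1,1,1,1,1,1,1,1,1,1,2).

From H_k ≅ ker(∂_k) / im(∂_{k+1}) we obtain:

  H_2: rank ker ∂_2 − rank ∂_3 = (12 − 12) − 0 = 0, and there is no ∂_3, so H_2 = 0.

(K is a triangulation of the real projective plane RP^2.)

H_2 = 0.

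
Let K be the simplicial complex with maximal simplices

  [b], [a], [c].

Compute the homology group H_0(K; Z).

H_0 = Z^3.

Take the total order a < b < c on the vertex set. Then K (dimension 0) consists of the simplices:

  0-simplices (3): a, b, c

so the chain groups are C_0 ≅ Z^3.

Computing H_k = (kernel of ∂_k) / (image of ∂_{k+1}):

  H_0: rank C_0 − rank ∂_1 = 3 − 0 = 3, and there is no ∂_1, so H_0 ≅ Z^3.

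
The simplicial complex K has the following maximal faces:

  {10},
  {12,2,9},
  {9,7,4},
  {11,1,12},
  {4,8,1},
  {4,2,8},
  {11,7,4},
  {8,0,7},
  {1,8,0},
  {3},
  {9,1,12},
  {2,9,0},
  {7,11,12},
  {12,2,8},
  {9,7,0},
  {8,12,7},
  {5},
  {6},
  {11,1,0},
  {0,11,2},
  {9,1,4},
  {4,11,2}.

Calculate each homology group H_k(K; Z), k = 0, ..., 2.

H_0 ≅ Z^5,  H_1 ≅ Z^2,  H_2 ≅ Z.

Order the vertices as 0 < 1 < 2 < 3 < 4 < 5 < 6 < 7 < 8 < 9 < 10 < 11 < 12. Listing each simplex with vertices in this order, K has dimension 2 with simplices:

  0-simplices (13): [0], [1], [2], [3], [4], [5], [6], [7], [8], [9], [10], [11], [12]
  1-simplices (27): (27 of them)
  2-simplices (18): (18 of them)

Hence C_0 ≅ Z^13, C_1 ≅ Z^27, C_2 ≅ Z^18.

∂_1: C_1 → C_0 maps an edge to its endpoints' difference, ∂[p,q] = q − p.
This gives a 13×27 integer matrix of rank 8; reducing to Smith normal form yields diagonal entries (1,1,1,1,1,1,1,1).

The boundary map ∂_2: C_2 → C_1 maps a triangle to the signed sum of its edges. For instance
  ∂[4,7,11] = [7,11] − [4,11] + [4,7],
  ∂[7,8,12] = [8,12] − [7,12] + [7,8].
The resulting 27×18 matrix has rank 17, and its Smith normal form has invariant factors (1,1,1,1,1,1,1,1,1,1,1,1,1,1,1,1,1).

Reading off H_k = ker ∂_k / im ∂_{k+1}:

  H_0: rank C_0 − rank ∂_1 = 13 − 8 = 5, and the invariant factors of ∂_1 are all 1, so H_0 ≅ Z^5.
  H_1: rank ker ∂_1 − rank ∂_2 = (27 − 8) − 17 = 2, and the invariant factors of ∂_2 are all 1, so H_1 ≅ Z^2.
  H_2: rank ker ∂_2 − rank ∂_3 = (18 − 17) − 0 = 1, and there is no ∂_3, so H_2 ≅ Z.

As a check, the Euler characteristic is 13 − 27 + 18 = 4, which agrees with 5 − 2 + 1 = 4.
(K is a triangulation of the disjoint union of a set of 4 points and the torus T^2.)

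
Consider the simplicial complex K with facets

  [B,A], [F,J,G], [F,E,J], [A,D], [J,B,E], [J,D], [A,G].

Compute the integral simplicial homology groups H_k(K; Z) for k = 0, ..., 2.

H_0 = Z,  H_1 = Z^2,  H_2 = 0.

Fix the vertex order A < B < D < E < F < G < J and write every simplex with vertices in increasing order. Then dim K = 2 and the simplices of K are:

  0-simplices (7): A, B, D, E, F, G, J
  1-simplices (11): AB, AD, AG, BE, BJ, DJ, EF, EJ, FG, FJ, GJ
  2-simplices (3): BEJ, EFJ, FGJ

so the chain groups are C_0 ≅ Z^7, C_1 ≅ Z^11, C_2 ≅ Z^3.

∂_1: C_1 → C_0 sends each edge [p,q] (with p < q) to q − p.
This gives a 7×11 integer matrix of rank 6; reducing to Smith normal form yields diagonal entries (1,1,1,1,1,1).

∂_2: C_2 → C_1 acts by ∂[p,q,r] = [q,r] − [p,r] + [p,q]. For instance
  ∂FGJ = GJ − FJ + FG,
  ∂BEJ = EJ − BJ + BE.
The 11×3 boundary matrix has rank 3 and Smith normal form diag(1,1,1).

From H_k ≅ ker(∂_k) / im(∂_{k+1}) we obtain:

  H_0: rank C_0 − rank ∂_1 = 7 − 6 = 1, and the invariant factors of ∂_1 are all 1, so H_0 = Z.
  H_1: rank ker ∂_1 − rank ∂_2 = (11 − 6) − 3 = 2, and the invariant factors of ∂_2 are all 1, so H_1 = Z^2.
  H_2: rank ker ∂_2 − rank ∂_3 = (3 − 3) − 0 = 0, and there is no ∂_3, so H_2 = 0.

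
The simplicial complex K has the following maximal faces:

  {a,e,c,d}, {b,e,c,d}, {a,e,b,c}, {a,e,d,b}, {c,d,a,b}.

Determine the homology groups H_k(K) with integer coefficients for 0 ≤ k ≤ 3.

H_0 ≅ Z,  H_1 = 0,  H_2 = 0,  H_3 ≅ Z.

K has 5 vertices, 10 edges, 10 triangles, 5 3-simplices.
rank ∂_0 = 0, rank ∂_1 = 4 ⇒ b_0 = 5 − 0 − 4 = 1; all invariant factors of ∂_1 are 1 so no torsion. So H_0 = Z.
rank ∂_1 = 4, rank ∂_2 = 6 ⇒ b_1 = 10 − 4 − 6 = 0; all invariant factors of ∂_2 are 1 so no torsion. So H_1 = 0.
rank ∂_2 = 6, rank ∂_3 = 4 ⇒ b_2 = 10 − 6 − 4 = 0; all invariant factors of ∂_3 are 1 so no torsion. So H_2 = 0.
rank ∂_3 = 4, rank ∂_4 = 0 ⇒ b_3 = 5 − 4 − 0 = 1. So H_3 = Z.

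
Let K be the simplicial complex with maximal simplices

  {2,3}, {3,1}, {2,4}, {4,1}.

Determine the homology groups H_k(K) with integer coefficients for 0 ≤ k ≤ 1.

H_0 ≅ Z,  H_1 ≅ Z.

Take the total order 1 < 2 < 3 < 4 on the vertex set. Then K (dimension 1) consists of the simplices:

  0-simplices (4): [1], [2], [3], [4]
  1-simplices (4): [1,3], [1,4], [2,3], [2,4]

giving chain groups C_0 ≅ Z^4, C_1 ≅ Z^4.

Boundary ∂_1: C_1 → C_0 sends each edge [p,q] (with p < q) to q − p.
This gives a 4×4 integer matrix of rank 3; reducing to Smith normal form yields diagonal entries (1,1,1).

From H_k ≅ ker(∂_k) / im(∂_{k+1}) we obtain:

  H_0: rank C_0 − rank ∂_1 = 4 − 3 = 1, and the invariant factors of ∂_1 are all 1, so H_0 ≅ Z.
  H_1: rank ker ∂_1 − rank ∂_2 = (4 − 3) − 0 = 1, and there is no ∂_2, so H_1 ≅ Z.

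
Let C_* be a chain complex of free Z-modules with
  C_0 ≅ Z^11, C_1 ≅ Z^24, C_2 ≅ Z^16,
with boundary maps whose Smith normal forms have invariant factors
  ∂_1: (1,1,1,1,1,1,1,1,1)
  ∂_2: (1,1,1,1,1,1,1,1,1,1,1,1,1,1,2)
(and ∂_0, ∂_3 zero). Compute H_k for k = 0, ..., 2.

H_0 = Z^2,  H_1 = Z_2,  H_2 = Z.

H_0: b_0 = 11 − 0 − 9 = 2; torsion from ∂_1 factors > 1: none. So H_0 = Z^2.
H_1: b_1 = 24 − 9 − 15 = 0; torsion from ∂_2 factors > 1: [2]. So H_1 = Z_2.
H_2: b_2 = 16 − 15 − 0 = 1; torsion from ∂_3 factors > 1: none. So H_2 = Z.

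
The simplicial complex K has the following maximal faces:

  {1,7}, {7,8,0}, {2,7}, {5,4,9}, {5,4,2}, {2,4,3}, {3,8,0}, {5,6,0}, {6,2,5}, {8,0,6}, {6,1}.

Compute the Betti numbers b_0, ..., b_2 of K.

K has 10 vertices, 20 edges, 8 triangles.
rank ∂_0 = 0, rank ∂_1 = 9 ⇒ b_0 = 10 − 0 − 9 = 1; all invariant factors of ∂_1 are 1 so no torsion. So H_0 = Z.
rank ∂_1 = 9, rank ∂_2 = 8 ⇒ b_1 = 20 − 9 − 8 = 3; all invariant factors of ∂_2 are 1 so no torsion. So H_1 = Z^3.
rank ∂_2 = 8, rank ∂_3 = 0 ⇒ b_2 = 8 − 8 − 0 = 0. So H_2 = 0.

b_0 = 1, b_1 = 3, b_2 = 0.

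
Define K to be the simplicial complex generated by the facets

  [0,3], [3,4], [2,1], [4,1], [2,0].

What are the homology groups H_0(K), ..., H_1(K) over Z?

H_0 = Z,  H_1 = Z.

K has 5 vertices, 5 edges.
rank ∂_0 = 0, rank ∂_1 = 4 ⇒ b_0 = 5 − 0 − 4 = 1; all invariant factors of ∂_1 are 1 so no torsion. So H_0 = Z.
rank ∂_1 = 4, rank ∂_2 = 0 ⇒ b_1 = 5 − 4 − 0 = 1. So H_1 = Z.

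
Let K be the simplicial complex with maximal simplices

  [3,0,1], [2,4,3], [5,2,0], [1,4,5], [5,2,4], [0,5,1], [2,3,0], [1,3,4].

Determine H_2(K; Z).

H_2 ≅ Z.

Fix the vertex order 0 < 1 < 2 < 3 < 4 < 5 and write every simplex with vertices in increasing order. Then dim K = 2 and the simplices of K are:

  0-simplices (6): [0], [1], [2], [3], [4], [5]
  1-simplices (12): [0,1], [0,2], [0,3], [0,5], [1,3], [1,4], [1,5], [2,3], [2,4], [2,5], [3,4], [4,5]
  2-simplices (8): [0,1,3], [0,1,5], [0,2,3], [0,2,5], [1,3,4], [1,4,5], [2,3,4], [2,4,5]

giving chain groups C_0 ≅ Z^6, C_1 ≅ Z^12, C_2 ≅ Z^8.

∂_1: C_1 → C_0 sends each edge [p,q] (with p < q) to q − p.
This gives a 6×12 integer matrix of rank 5; reducing to Smith normal form yields diagonal entries (1,1,1,1,1).

The boundary map ∂_2: C_2 → C_1 sends each 2-simplex [p,q,r] to [q,r] − [p,r] + [p,q]. For instance
  ∂[1,3,4] = [3,4] − [1,4] + [1,3],
  ∂[0,1,5] = [1,5] − [0,5] + [0,1].
As a 12×8 matrix over Z this has rank 7, with invariant factors (1,1,1,1,1,1,1).

Reading off H_k = ker ∂_k / im ∂_{k+1}:

  H_2: rank ker ∂_2 − rank ∂_3 = (8 − 7) − 0 = 1, and there is no ∂_3, so H_2 ≅ Z.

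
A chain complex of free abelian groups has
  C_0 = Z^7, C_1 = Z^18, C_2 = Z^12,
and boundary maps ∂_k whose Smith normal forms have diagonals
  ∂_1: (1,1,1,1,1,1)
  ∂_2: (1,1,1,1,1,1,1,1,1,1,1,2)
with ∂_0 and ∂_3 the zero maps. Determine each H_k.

H_0 ≅ Z,  H_1 ≅ Z/2,  H_2 = 0.

H_0: b_0 = 7 − 0 − 6 = 1; torsion from ∂_1 factors > 1: none. So H_0 ≅ Z.
H_1: b_1 = 18 − 6 − 12 = 0; torsion from ∂_2 factors > 1: [2]. So H_1 ≅ Z/2.
H_2: b_2 = 12 − 12 − 0 = 0; torsion from ∂_3 factors > 1: none. So H_2 ≅ 0.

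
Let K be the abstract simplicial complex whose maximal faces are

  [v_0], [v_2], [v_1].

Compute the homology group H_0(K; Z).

H_0 = Z^3.

We work with the vertex ordering v_0 < v_1 < v_2. The simplices of K, each written with vertices in increasing order, are:

  0-simplices (3): [v_0], [v_1], [v_2]

giving chain groups C_0 ≅ Z^3.

From H_k ≅ ker(∂_k) / im(∂_{k+1}) we obtain:

  H_0: rank C_0 − rank ∂_1 = 3 − 0 = 3, and there is no ∂_1, so H_0 ≅ Z^3.

(K is a triangulation of a set of 3 points.)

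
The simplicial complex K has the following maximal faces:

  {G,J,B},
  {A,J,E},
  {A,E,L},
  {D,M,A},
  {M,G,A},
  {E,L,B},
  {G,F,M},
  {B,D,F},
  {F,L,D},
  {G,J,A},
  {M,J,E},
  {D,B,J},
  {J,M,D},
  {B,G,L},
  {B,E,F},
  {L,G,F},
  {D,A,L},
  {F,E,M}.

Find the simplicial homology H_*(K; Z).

H_0 ≅ Z,  H_1 ≅ Z ⊕ Z/2,  H_2 = 0.

Order the vertices as A < B < D < E < F < G < J < L < M. Listing each simplex with vertices in this order, K has dimension 2 with simplices:

  0-simplices (9): A, B, D, E, F, G, J, L, M
  1-simplices (27): AD, AE, AG, AJ, AL, AM, BD, BE, BF, BG, BJ, BL, DF, DJ, DL, DM, EF, EJ, EL, EM, FG, FL, FM, GJ, GL, GM, JM
  2-simplices (18): ADL, ADM, AEJ, AEL, AGJ, AGM, BDF, BDJ, BEF, BEL, BGJ, BGL, DFL, DJM, EFM, EJM, FGL, FGM

so the chain groups are C_0 ≅ Z^9, C_1 ≅ Z^27, C_2 ≅ Z^18.

The boundary map ∂_1: C_1 → C_0 sends each edge [p,q] (with p < q) to q − p. For instance
  ∂DM = M − D.
The 9×27 boundary matrix has rank 8 and Smith normal form diag(1,1,1,1,1,1,1,1).

Boundary ∂_2: C_2 → C_1 acts by ∂[p,q,r] = [q,r] − [p,r] + [p,q]. For instance
  ∂DJM = JM − DM + DJ,
  ∂BEL = EL − BL + BE.
The resulting 27×18 matrix has rank 18, and its Smith normal form has invariant factors (1,1,1,1,1,1,1,1,1,1,1,1,1,1,1,1,1,2).

Now H_k = ker ∂_k / im ∂_{k+1}, so:

  H_0: rank C_0 − rank ∂_1 = 9 − 8 = 1, and the invariant factors of ∂_1 are all 1, so H_0 ≅ Z.
  H_1: rank ker ∂_1 − rank ∂_2 = (27 − 8) − 18 = 1, and ∂_2 has invariant factor 2 > 1, so H_1 ≅ Z ⊕ Z/2.
  H_2: rank ker ∂_2 − rank ∂_3 = (18 − 18) − 0 = 0, and there is no ∂_3, so H_2 ≅ 0.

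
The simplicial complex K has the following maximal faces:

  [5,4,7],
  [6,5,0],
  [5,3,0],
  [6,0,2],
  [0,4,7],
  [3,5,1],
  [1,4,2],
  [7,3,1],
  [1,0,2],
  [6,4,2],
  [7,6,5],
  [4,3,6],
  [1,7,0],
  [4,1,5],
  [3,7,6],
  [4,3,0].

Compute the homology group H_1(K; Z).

H_1 ≅ Z^2.

Fix the vertex order 0 < 1 < 2 < 3 < 4 < 5 < 6 < 7 and write every simplex with vertices in increasing order. Then dim K = 2 and the simplices of K are:

  0-simplices (8): [0], [1], [2], [3], [4], [5], [6], [7]
  1-simplices (24): (24 of them)
  2-simplices (16): [0,1,2], [0,1,7], [0,2,6], [0,3,4], [0,3,5], [0,4,7], [0,5,6], [1,2,4], [1,3,5], [1,3,7], [1,4,5], [2,4,6], [3,4,6], [3,6,7], [4,5,7], [5,6,7]

so the chain groups are C_0 ≅ Z^8, C_1 ≅ Z^24, C_2 ≅ Z^16.

∂_1: C_1 → C_0 sends each edge [p,q] (with p < q) to q − p. For instance
  ∂[2,6] = [6] − [2].
As a 8×24 matrix over Z this has rank 7, with invariant factors (1,1,1,1,1,1,1).

The boundary map ∂_2: C_2 → C_1 maps a triangle to the signed sum of its edges. For instance
  ∂[3,4,6] = [4,6] − [3,6] + [3,4],
  ∂[0,4,7] = [4,7] − [0,7] + [0,4].
As a 24×16 matrix over Z this has rank 15, with invariant factors (1,1,1,1,1,1,1,1,1,1,1,1,1,1,1).

Reading off H_k = ker ∂_k / im ∂_{k+1}:

  H_1: rank ker ∂_1 − rank ∂_2 = (24 − 7) − 15 = 2, and the invariant factors of ∂_2 are all 1, so H_1 ≅ Z^2.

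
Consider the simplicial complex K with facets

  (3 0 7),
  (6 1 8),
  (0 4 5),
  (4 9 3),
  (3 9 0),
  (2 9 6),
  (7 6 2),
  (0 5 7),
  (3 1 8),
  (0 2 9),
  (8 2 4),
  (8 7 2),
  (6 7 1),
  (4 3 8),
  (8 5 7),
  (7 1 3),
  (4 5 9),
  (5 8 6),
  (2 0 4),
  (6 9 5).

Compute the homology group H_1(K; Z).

We work with the vertex ordering 0 < 1 < 2 < 3 < 4 < 5 < 6 < 7 < 8 < 9. The simplices of K, each written with vertices in increasing order, are:

  0-simplices (10): [0], [1], [2], [3], [4], [5], [6], [7], [8], [9]
  1-simplices (30): (30 of them)
  2-simplices (20): (20 of them)

Hence C_0 ≅ Z^10, C_1 ≅ Z^30, C_2 ≅ Z^20.

The boundary map ∂_1: C_1 → C_0 maps an edge to its endpoints' difference, ∂[p,q] = q − p.
As a 10×30 matrix over Z this has rank 9, with invariant factors (1,1,1,1,1,1,1,1,1).

Boundary ∂_2: C_2 → C_1 acts by ∂[p,q,r] = [q,r] − [p,r] + [p,q]. For instance
  ∂[2,6,7] = [6,7] − [2,7] + [2,6],
  ∂[1,3,8] = [3,8] − [1,8] + [1,3].
The 30×20 boundary matrix has rank 20 and Smith normal form diag(1,1,1,1,1,1,1,1,1,1,1,1,1,1,1,1,1,1,1,2).

Reading off H_k = ker ∂_k / im ∂_{k+1}:

  H_1: rank ker ∂_1 − rank ∂_2 = (30 − 9) − 20 = 1, and ∂_2 has invariant factor 2 > 1, so H_1 = Z ⊕ Z/2.

H_1 ≅ Z ⊕ Z/2.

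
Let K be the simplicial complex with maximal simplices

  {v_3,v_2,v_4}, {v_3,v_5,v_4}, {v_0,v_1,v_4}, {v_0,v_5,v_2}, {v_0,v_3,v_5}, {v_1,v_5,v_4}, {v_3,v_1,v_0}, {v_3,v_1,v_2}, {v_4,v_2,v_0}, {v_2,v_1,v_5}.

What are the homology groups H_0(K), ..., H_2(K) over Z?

H_0 ≅ Z,  H_1 ≅ Z/2,  H_2 = 0.

Order the vertices as v_0 < v_1 < v_2 < v_3 < v_4 < v_5. Listing each simplex with vertices in this order, K has dimension 2 with simplices:

  0-simplices (6): [v_0], [v_1], [v_2], [v_3], [v_4], [v_5]
  1-simplices (15): (15 of them)
  2-simplices (10): [v_0,v_1,v_3], [v_0,v_1,v_4], [v_0,v_2,v_4], [v_0,v_2,v_5], [v_0,v_3,v_5], [v_1,v_2,v_3], [v_1,v_2,v_5], [v_1,v_4,v_5], [v_2,v_3,v_4], [v_3,v_4,v_5]

so the chain groups are C_0 ≅ Z^6, C_1 ≅ Z^15, C_2 ≅ Z^10.

∂_1: C_1 → C_0 maps an edge to its endpoints' difference, ∂[p,q] = q − p.
As a 6×15 matrix over Z this has rank 5, with invariant factors (1,1,1,1,1).

∂_2: C_2 → C_1 maps a triangle to the signed sum of its edges. For instance
  ∂[v_0,v_2,v_5] = [v_2,v_5] − [v_0,v_5] + [v_0,v_2],
  ∂[v_0,v_1,v_3] = [v_1,v_3] − [v_0,v_3] + [v_0,v_1].
This gives a 15×10 integer matrix of rank 10; reducing to Smith normal form yields diagonal entries (1,1,1,1,1,1,1,1,1,2).

From H_k ≅ ker(∂_k) / im(∂_{k+1}) we obtain:

  H_0: rank C_0 − rank ∂_1 = 6 − 5 = 1, and the invariant factors of ∂_1 are all 1, so H_0 = Z.
  H_1: rank ker ∂_1 − rank ∂_2 = (15 − 5) − 10 = 0, and ∂_2 has invariant factor 2 > 1, so H_1 = Z/2.
  H_2: rank ker ∂_2 − rank ∂_3 = (10 − 10) − 0 = 0, and there is no ∂_3, so H_2 = 0.

As a check, the Euler characteristic is 6 − 15 + 10 = 1, which agrees with 1 − 0 + 0 = 1.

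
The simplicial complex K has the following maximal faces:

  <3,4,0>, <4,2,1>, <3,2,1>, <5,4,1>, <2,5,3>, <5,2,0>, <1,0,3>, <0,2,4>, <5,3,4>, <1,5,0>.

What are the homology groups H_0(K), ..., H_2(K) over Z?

H_0 = Z,  H_1 = Z/2Z,  H_2 = 0.

K has 6 vertices, 15 edges, 10 triangles.
rank ∂_0 = 0, rank ∂_1 = 5 ⇒ b_0 = 6 − 0 − 5 = 1; all invariant factors of ∂_1 are 1 so no torsion. So H_0 ≅ Z.
rank ∂_1 = 5, rank ∂_2 = 10 ⇒ b_1 = 15 − 5 − 10 = 0; ∂_2 has invariant factor(s) [2] giving torsion. So H_1 ≅ Z/2Z.
rank ∂_2 = 10, rank ∂_3 = 0 ⇒ b_2 = 10 − 10 − 0 = 0. So H_2 ≅ 0.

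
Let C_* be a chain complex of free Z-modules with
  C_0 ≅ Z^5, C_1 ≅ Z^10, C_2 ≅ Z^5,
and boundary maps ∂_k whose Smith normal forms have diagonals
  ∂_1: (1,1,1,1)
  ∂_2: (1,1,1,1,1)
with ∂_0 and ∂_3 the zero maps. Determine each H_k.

H_0 ≅ Z,  H_1 ≅ Z,  H_2 = 0.

H_0: b_0 = 5 − 0 − 4 = 1; torsion from ∂_1 factors > 1: none. So H_0 ≅ Z.
H_1: b_1 = 10 − 4 − 5 = 1; torsion from ∂_2 factors > 1: none. So H_1 ≅ Z.
H_2: b_2 = 5 − 5 − 0 = 0; torsion from ∂_3 factors > 1: none. So H_2 ≅ 0.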